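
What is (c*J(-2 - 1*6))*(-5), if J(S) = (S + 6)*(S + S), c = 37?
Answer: -5920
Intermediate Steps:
J(S) = 2*S*(6 + S) (J(S) = (6 + S)*(2*S) = 2*S*(6 + S))
(c*J(-2 - 1*6))*(-5) = (37*(2*(-2 - 1*6)*(6 + (-2 - 1*6))))*(-5) = (37*(2*(-2 - 6)*(6 + (-2 - 6))))*(-5) = (37*(2*(-8)*(6 - 8)))*(-5) = (37*(2*(-8)*(-2)))*(-5) = (37*32)*(-5) = 1184*(-5) = -5920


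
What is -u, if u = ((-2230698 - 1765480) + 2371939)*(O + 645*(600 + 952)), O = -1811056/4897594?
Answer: 306274357580246856/188369 ≈ 1.6259e+12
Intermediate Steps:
O = -69656/188369 (O = -1811056*1/4897594 = -69656/188369 ≈ -0.36978)
u = -306274357580246856/188369 (u = ((-2230698 - 1765480) + 2371939)*(-69656/188369 + 645*(600 + 952)) = (-3996178 + 2371939)*(-69656/188369 + 645*1552) = -1624239*(-69656/188369 + 1001040) = -1624239*188564834104/188369 = -306274357580246856/188369 ≈ -1.6259e+12)
-u = -1*(-306274357580246856/188369) = 306274357580246856/188369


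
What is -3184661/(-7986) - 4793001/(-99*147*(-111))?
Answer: 51577478123/130307562 ≈ 395.81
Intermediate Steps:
-3184661/(-7986) - 4793001/(-99*147*(-111)) = -3184661*(-1/7986) - 4793001/((-14553*(-111))) = 3184661/7986 - 4793001/1615383 = 3184661/7986 - 4793001*1/1615383 = 3184661/7986 - 1597667/538461 = 51577478123/130307562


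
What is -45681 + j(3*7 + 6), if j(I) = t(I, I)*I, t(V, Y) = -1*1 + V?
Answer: -44979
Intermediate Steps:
t(V, Y) = -1 + V
j(I) = I*(-1 + I) (j(I) = (-1 + I)*I = I*(-1 + I))
-45681 + j(3*7 + 6) = -45681 + (3*7 + 6)*(-1 + (3*7 + 6)) = -45681 + (21 + 6)*(-1 + (21 + 6)) = -45681 + 27*(-1 + 27) = -45681 + 27*26 = -45681 + 702 = -44979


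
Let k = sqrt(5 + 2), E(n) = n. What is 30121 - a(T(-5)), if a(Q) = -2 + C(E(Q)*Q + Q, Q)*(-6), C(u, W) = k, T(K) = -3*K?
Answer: 30123 + 6*sqrt(7) ≈ 30139.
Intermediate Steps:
k = sqrt(7) ≈ 2.6458
C(u, W) = sqrt(7)
a(Q) = -2 - 6*sqrt(7) (a(Q) = -2 + sqrt(7)*(-6) = -2 - 6*sqrt(7))
30121 - a(T(-5)) = 30121 - (-2 - 6*sqrt(7)) = 30121 + (2 + 6*sqrt(7)) = 30123 + 6*sqrt(7)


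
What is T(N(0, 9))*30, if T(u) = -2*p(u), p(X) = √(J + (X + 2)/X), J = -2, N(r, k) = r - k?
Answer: -20*I*√11 ≈ -66.333*I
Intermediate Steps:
p(X) = √(-2 + (2 + X)/X) (p(X) = √(-2 + (X + 2)/X) = √(-2 + (2 + X)/X))
T(u) = -2*√((2 - u)/u)
T(N(0, 9))*30 = -2*I*√11*√(-1/(0 - 1*9))*30 = -2*I*√11*√(-1/(0 - 9))*30 = -2*I*√11*√(-1/(-9))*30 = -2*I*√11/3*30 = -20*I*√11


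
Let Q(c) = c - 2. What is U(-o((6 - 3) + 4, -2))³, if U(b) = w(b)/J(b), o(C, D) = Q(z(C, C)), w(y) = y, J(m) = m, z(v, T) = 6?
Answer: 1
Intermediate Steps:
Q(c) = -2 + c
o(C, D) = 4 (o(C, D) = -2 + 6 = 4)
U(b) = 1 (U(b) = b/b = 1)
U(-o((6 - 3) + 4, -2))³ = 1³ = 1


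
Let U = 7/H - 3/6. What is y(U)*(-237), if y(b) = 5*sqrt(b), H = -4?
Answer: -3555*I/2 ≈ -1777.5*I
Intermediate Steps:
U = -9/4 (U = 7/(-4) - 3/6 = 7*(-1/4) - 3*1/6 = -7/4 - 1/2 = -9/4 ≈ -2.2500)
y(U)*(-237) = (5*sqrt(-9/4))*(-237) = (5*(3*I/2))*(-237) = (15*I/2)*(-237) = -3555*I/2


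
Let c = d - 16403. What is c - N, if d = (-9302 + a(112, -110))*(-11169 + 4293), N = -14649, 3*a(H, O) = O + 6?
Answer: 64197166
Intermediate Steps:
a(H, O) = 2 + O/3 (a(H, O) = (O + 6)/3 = (6 + O)/3 = 2 + O/3)
d = 64198920 (d = (-9302 + (2 + (⅓)*(-110)))*(-11169 + 4293) = (-9302 + (2 - 110/3))*(-6876) = (-9302 - 104/3)*(-6876) = -28010/3*(-6876) = 64198920)
c = 64182517 (c = 64198920 - 16403 = 64182517)
c - N = 64182517 - 1*(-14649) = 64182517 + 14649 = 64197166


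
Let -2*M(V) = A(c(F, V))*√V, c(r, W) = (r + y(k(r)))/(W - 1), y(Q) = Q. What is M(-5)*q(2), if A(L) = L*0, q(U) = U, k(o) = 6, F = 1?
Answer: 0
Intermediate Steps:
c(r, W) = (6 + r)/(-1 + W) (c(r, W) = (r + 6)/(W - 1) = (6 + r)/(-1 + W))
A(L) = 0
M(V) = 0 (M(V) = -0*√V = -½*0 = 0)
M(-5)*q(2) = 0*2 = 0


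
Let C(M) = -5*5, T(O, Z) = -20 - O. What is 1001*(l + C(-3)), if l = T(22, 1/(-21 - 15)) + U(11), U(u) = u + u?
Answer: -45045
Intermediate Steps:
U(u) = 2*u
C(M) = -25
l = -20 (l = (-20 - 1*22) + 2*11 = (-20 - 22) + 22 = -42 + 22 = -20)
1001*(l + C(-3)) = 1001*(-20 - 25) = 1001*(-45) = -45045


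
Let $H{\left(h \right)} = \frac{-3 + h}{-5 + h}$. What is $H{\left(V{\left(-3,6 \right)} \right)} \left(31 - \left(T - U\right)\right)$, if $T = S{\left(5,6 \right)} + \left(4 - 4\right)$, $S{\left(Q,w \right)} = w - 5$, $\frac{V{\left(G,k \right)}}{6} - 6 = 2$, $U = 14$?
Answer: $\frac{1980}{43} \approx 46.047$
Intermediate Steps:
$V{\left(G,k \right)} = 48$ ($V{\left(G,k \right)} = 36 + 6 \cdot 2 = 36 + 12 = 48$)
$S{\left(Q,w \right)} = -5 + w$
$T = 1$ ($T = \left(-5 + 6\right) + \left(4 - 4\right) = 1 + \left(4 - 4\right) = 1 + 0 = 1$)
$H{\left(h \right)} = \frac{-3 + h}{-5 + h}$
$H{\left(V{\left(-3,6 \right)} \right)} \left(31 - \left(T - U\right)\right) = \frac{-3 + 48}{-5 + 48} \left(31 + \left(14 - 1\right)\right) = \frac{1}{43} \cdot 45 \left(31 + \left(14 - 1\right)\right) = \frac{1}{43} \cdot 45 \left(31 + 13\right) = \frac{45}{43} \cdot 44 = \frac{1980}{43}$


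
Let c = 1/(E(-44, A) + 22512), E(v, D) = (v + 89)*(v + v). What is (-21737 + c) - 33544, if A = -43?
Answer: -1025573111/18552 ≈ -55281.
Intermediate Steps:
E(v, D) = 2*v*(89 + v) (E(v, D) = (89 + v)*(2*v) = 2*v*(89 + v))
c = 1/18552 (c = 1/(2*(-44)*(89 - 44) + 22512) = 1/(2*(-44)*45 + 22512) = 1/(-3960 + 22512) = 1/18552 ≈ 5.3903e-5)
(-21737 + c) - 33544 = (-21737 + 1/18552) - 33544 = -403264823/18552 - 33544 = -1025573111/18552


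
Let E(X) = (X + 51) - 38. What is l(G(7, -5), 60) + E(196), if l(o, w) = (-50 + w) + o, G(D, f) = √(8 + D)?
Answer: 219 + √15 ≈ 222.87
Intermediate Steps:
E(X) = 13 + X (E(X) = (51 + X) - 38 = 13 + X)
l(o, w) = -50 + o + w
l(G(7, -5), 60) + E(196) = (-50 + √(8 + 7) + 60) + (13 + 196) = (-50 + √15 + 60) + 209 = (10 + √15) + 209 = 219 + √15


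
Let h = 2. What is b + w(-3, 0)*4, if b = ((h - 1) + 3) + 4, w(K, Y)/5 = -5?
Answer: -92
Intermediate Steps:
w(K, Y) = -25 (w(K, Y) = 5*(-5) = -25)
b = 8 (b = ((2 - 1) + 3) + 4 = (1 + 3) + 4 = 4 + 4 = 8)
b + w(-3, 0)*4 = 8 - 25*4 = 8 - 100 = -92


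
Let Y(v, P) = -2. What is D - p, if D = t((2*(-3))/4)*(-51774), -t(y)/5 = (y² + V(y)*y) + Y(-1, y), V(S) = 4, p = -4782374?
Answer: 6587743/2 ≈ 3.2939e+6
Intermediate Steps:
t(y) = 10 - 20*y - 5*y² (t(y) = -5*((y² + 4*y) - 2) = -5*(-2 + y² + 4*y) = 10 - 20*y - 5*y²)
D = -2977005/2 (D = (10 - 20*2*(-3)/4 - 5*((2*(-3))/4)²)*(-51774) = (10 - (-120)/4 - 5*(-6*¼)²)*(-51774) = (10 - 20*(-3/2) - 5*(-3/2)²)*(-51774) = (10 + 30 - 5*9/4)*(-51774) = (10 + 30 - 45/4)*(-51774) = (115/4)*(-51774) = -2977005/2 ≈ -1.4885e+6)
D - p = -2977005/2 - 1*(-4782374) = -2977005/2 + 4782374 = 6587743/2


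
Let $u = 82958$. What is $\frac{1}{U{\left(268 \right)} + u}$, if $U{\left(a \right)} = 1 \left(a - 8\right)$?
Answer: $\frac{1}{83218} \approx 1.2017 \cdot 10^{-5}$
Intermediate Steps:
$U{\left(a \right)} = -8 + a$ ($U{\left(a \right)} = 1 \left(-8 + a\right) = -8 + a$)
$\frac{1}{U{\left(268 \right)} + u} = \frac{1}{\left(-8 + 268\right) + 82958} = \frac{1}{260 + 82958} = \frac{1}{83218}$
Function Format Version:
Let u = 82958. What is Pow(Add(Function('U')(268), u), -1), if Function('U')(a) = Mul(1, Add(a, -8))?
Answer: Rational(1, 83218) ≈ 1.2017e-5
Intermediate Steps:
Function('U')(a) = Add(-8, a) (Function('U')(a) = Mul(1, Add(-8, a)) = Add(-8, a))
Pow(Add(Function('U')(268), u), -1) = Pow(Add(Add(-8, 268), 82958), -1) = Pow(Add(260, 82958), -1) = Pow(83218, -1) = Rational(1, 83218)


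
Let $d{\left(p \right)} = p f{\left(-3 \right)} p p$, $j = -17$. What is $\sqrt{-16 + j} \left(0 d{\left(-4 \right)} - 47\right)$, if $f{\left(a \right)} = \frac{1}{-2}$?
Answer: $- 47 i \sqrt{33} \approx - 269.99 i$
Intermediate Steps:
$f{\left(a \right)} = - \frac{1}{2}$
$d{\left(p \right)} = - \frac{p^{3}}{2}$ ($d{\left(p \right)} = p \left(- \frac{1}{2}\right) p p = - \frac{p}{2} p^{2} = - \frac{p^{3}}{2}$)
$\sqrt{-16 + j} \left(0 d{\left(-4 \right)} - 47\right) = \sqrt{-16 - 17} \left(0 \left(- \frac{\left(-4\right)^{3}}{2}\right) - 47\right) = \sqrt{-33} \left(0 \left(\left(- \frac{1}{2}\right) \left(-64\right)\right) - 47\right) = i \sqrt{33} \left(0 \cdot 32 - 47\right) = i \sqrt{33} \left(0 - 47\right) = i \sqrt{33} \left(-47\right) = - 47 i \sqrt{33}$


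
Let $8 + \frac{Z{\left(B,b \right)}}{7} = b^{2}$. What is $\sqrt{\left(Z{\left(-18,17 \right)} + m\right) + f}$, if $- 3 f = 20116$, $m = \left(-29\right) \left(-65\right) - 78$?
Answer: $\frac{i \sqrt{26382}}{3} \approx 54.142 i$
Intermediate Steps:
$m = 1807$ ($m = 1885 - 78 = 1807$)
$f = - \frac{20116}{3}$ ($f = \left(- \frac{1}{3}\right) 20116 = - \frac{20116}{3} \approx -6705.3$)
$Z{\left(B,b \right)} = -56 + 7 b^{2}$
$\sqrt{\left(Z{\left(-18,17 \right)} + m\right) + f} = \sqrt{\left(\left(-56 + 7 \cdot 17^{2}\right) + 1807\right) - \frac{20116}{3}} = \sqrt{\left(\left(-56 + 7 \cdot 289\right) + 1807\right) - \frac{20116}{3}} = \sqrt{\left(\left(-56 + 2023\right) + 1807\right) - \frac{20116}{3}} = \sqrt{\left(1967 + 1807\right) - \frac{20116}{3}} = \sqrt{3774 - \frac{20116}{3}} = \sqrt{- \frac{8794}{3}} = \frac{i \sqrt{26382}}{3}$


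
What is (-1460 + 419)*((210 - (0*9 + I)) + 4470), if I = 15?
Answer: -4856265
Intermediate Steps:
(-1460 + 419)*((210 - (0*9 + I)) + 4470) = (-1460 + 419)*((210 - (0*9 + 15)) + 4470) = -1041*((210 - (0 + 15)) + 4470) = -1041*((210 - 1*15) + 4470) = -1041*((210 - 15) + 4470) = -1041*(195 + 4470) = -1041*4665 = -4856265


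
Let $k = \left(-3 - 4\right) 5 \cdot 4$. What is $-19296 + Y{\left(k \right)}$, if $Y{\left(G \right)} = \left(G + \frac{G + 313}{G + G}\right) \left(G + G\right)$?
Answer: $20077$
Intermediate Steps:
$k = -140$ ($k = \left(-7\right) 5 \cdot 4 = \left(-35\right) 4 = -140$)
$Y{\left(G \right)} = 2 G \left(G + \frac{313 + G}{2 G}\right)$ ($Y{\left(G \right)} = \left(G + \frac{313 + G}{2 G}\right) 2 G = 2 G \left(G + \frac{313 + G}{2 G}\right)$)
$-19296 + Y{\left(k \right)} = -19296 + \left(313 - 140 + 2 \left(-140\right)^{2}\right) = -19296 + \left(313 - 140 + 2 \cdot 19600\right) = -19296 + \left(313 - 140 + 39200\right) = -19296 + 39373 = 20077$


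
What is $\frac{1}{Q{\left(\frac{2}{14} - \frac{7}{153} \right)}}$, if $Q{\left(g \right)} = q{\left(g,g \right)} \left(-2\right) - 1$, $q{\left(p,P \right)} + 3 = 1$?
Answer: $\frac{1}{3} \approx 0.33333$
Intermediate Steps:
$q{\left(p,P \right)} = -2$ ($q{\left(p,P \right)} = -3 + 1 = -2$)
$Q{\left(g \right)} = 3$ ($Q{\left(g \right)} = \left(-2\right) \left(-2\right) - 1 = 4 - 1 = 3$)
$\frac{1}{Q{\left(\frac{2}{14} - \frac{7}{153} \right)}} = \frac{1}{3}$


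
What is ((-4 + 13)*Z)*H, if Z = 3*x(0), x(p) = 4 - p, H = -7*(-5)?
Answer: 3780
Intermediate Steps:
H = 35
Z = 12 (Z = 3*(4 - 1*0) = 3*(4 + 0) = 3*4 = 12)
((-4 + 13)*Z)*H = ((-4 + 13)*12)*35 = (9*12)*35 = 108*35 = 3780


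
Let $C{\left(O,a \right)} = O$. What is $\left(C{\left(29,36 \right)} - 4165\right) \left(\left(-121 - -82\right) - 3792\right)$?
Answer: $15845016$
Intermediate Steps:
$\left(C{\left(29,36 \right)} - 4165\right) \left(\left(-121 - -82\right) - 3792\right) = \left(29 - 4165\right) \left(\left(-121 - -82\right) - 3792\right) = - 4136 \left(\left(-121 + 82\right) - 3792\right) = - 4136 \left(-39 - 3792\right) = \left(-4136\right) \left(-3831\right) = 15845016$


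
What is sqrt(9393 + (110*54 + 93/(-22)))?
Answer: sqrt(7419126)/22 ≈ 123.81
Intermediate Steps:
sqrt(9393 + (110*54 + 93/(-22))) = sqrt(9393 + (5940 + 93*(-1/22))) = sqrt(9393 + (5940 - 93/22)) = sqrt(9393 + 130587/22) = sqrt(337233/22) = sqrt(7419126)/22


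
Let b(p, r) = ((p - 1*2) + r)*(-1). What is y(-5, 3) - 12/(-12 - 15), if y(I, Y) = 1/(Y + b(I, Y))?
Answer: 37/63 ≈ 0.58730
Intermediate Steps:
b(p, r) = 2 - p - r (b(p, r) = ((p - 2) + r)*(-1) = ((-2 + p) + r)*(-1) = (-2 + p + r)*(-1) = 2 - p - r)
y(I, Y) = 1/(2 - I) (y(I, Y) = 1/(Y + (2 - I - Y)) = 1/(2 - I))
y(-5, 3) - 12/(-12 - 15) = 1/(2 - 1*(-5)) - 12/(-12 - 15) = 1/(2 + 5) - 12/(-27) = 1/7 - 12*(-1/27) = 1/7 + 4/9 = 37/63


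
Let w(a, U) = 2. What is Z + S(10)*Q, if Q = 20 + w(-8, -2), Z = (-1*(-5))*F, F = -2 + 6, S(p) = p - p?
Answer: 20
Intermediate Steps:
S(p) = 0
F = 4
Z = 20 (Z = -1*(-5)*4 = 5*4 = 20)
Q = 22 (Q = 20 + 2 = 22)
Z + S(10)*Q = 20 + 0*22 = 20 + 0 = 20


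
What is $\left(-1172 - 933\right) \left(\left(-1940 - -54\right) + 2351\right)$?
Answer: $-978825$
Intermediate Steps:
$\left(-1172 - 933\right) \left(\left(-1940 - -54\right) + 2351\right) = - 2105 \left(\left(-1940 + 54\right) + 2351\right) = - 2105 \left(-1886 + 2351\right) = \left(-2105\right) 465 = -978825$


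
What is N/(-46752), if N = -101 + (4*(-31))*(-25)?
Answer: -2999/46752 ≈ -0.064147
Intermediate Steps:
N = 2999 (N = -101 - 124*(-25) = -101 + 3100 = 2999)
N/(-46752) = 2999/(-46752) = 2999*(-1/46752) = -2999/46752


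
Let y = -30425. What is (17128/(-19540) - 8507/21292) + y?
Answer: -3164680182539/104011420 ≈ -30426.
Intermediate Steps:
(17128/(-19540) - 8507/21292) + y = (17128/(-19540) - 8507/21292) - 30425 = (17128*(-1/19540) - 8507*1/21292) - 30425 = (-4282/4885 - 8507/21292) - 30425 = -132729039/104011420 - 30425 = -3164680182539/104011420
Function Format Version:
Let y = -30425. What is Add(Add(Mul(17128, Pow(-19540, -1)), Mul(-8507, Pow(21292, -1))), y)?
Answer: Rational(-3164680182539, 104011420) ≈ -30426.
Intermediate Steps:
Add(Add(Mul(17128, Pow(-19540, -1)), Mul(-8507, Pow(21292, -1))), y) = Add(Add(Mul(17128, Pow(-19540, -1)), Mul(-8507, Pow(21292, -1))), -30425) = Add(Add(Mul(17128, Rational(-1, 19540)), Mul(-8507, Rational(1, 21292))), -30425) = Add(Add(Rational(-4282, 4885), Rational(-8507, 21292)), -30425) = Add(Rational(-132729039, 104011420), -30425) = Rational(-3164680182539, 104011420)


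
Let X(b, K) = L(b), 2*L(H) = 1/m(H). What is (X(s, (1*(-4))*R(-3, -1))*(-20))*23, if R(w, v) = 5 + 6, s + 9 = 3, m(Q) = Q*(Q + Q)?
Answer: -115/36 ≈ -3.1944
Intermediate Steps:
m(Q) = 2*Q² (m(Q) = Q*(2*Q) = 2*Q²)
s = -6 (s = -9 + 3 = -6)
R(w, v) = 11
L(H) = 1/(4*H²) (L(H) = 1/(2*((2*H²))) = (1/(2*H²))/2 = 1/(4*H²))
X(b, K) = 1/(4*b²)
(X(s, (1*(-4))*R(-3, -1))*(-20))*23 = (((¼)/(-6)²)*(-20))*23 = (((¼)*(1/36))*(-20))*23 = ((1/144)*(-20))*23 = -5/36*23 = -115/36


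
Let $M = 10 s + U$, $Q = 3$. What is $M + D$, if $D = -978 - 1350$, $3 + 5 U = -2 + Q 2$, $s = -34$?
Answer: $- \frac{13339}{5} \approx -2667.8$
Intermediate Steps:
$U = \frac{1}{5}$ ($U = - \frac{3}{5} + \frac{-2 + 3 \cdot 2}{5} = - \frac{3}{5} + \frac{-2 + 6}{5} = - \frac{3}{5} + \frac{1}{5} \cdot 4 = - \frac{3}{5} + \frac{4}{5} = \frac{1}{5} \approx 0.2$)
$M = - \frac{1699}{5}$ ($M = 10 \left(-34\right) + \frac{1}{5} = -340 + \frac{1}{5} = - \frac{1699}{5} \approx -339.8$)
$D = -2328$ ($D = -978 - 1350 = -2328$)
$M + D = - \frac{1699}{5} - 2328 = - \frac{13339}{5}$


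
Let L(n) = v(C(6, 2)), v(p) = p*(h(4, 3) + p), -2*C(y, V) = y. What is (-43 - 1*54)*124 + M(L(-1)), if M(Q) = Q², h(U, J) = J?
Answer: -12028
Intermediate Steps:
C(y, V) = -y/2
v(p) = p*(3 + p)
L(n) = 0 (L(n) = (-½*6)*(3 - ½*6) = -3*(3 - 3) = -3*0 = 0)
(-43 - 1*54)*124 + M(L(-1)) = (-43 - 1*54)*124 + 0² = (-43 - 54)*124 + 0 = -97*124 + 0 = -12028 + 0 = -12028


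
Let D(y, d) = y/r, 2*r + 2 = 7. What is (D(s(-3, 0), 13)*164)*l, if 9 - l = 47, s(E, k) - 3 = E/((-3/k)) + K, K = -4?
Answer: 12464/5 ≈ 2492.8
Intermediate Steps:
r = 5/2 (r = -1 + (½)*7 = -1 + 7/2 = 5/2 ≈ 2.5000)
s(E, k) = -1 - E*k/3 (s(E, k) = 3 + (E/((-3/k)) - 4) = 3 + (E*(-k/3) - 4) = 3 + (-E*k/3 - 4) = 3 + (-4 - E*k/3) = -1 - E*k/3)
D(y, d) = 2*y/5 (D(y, d) = y/(5/2) = y*(⅖) = 2*y/5)
l = -38 (l = 9 - 1*47 = 9 - 47 = -38)
(D(s(-3, 0), 13)*164)*l = ((2*(-1 - ⅓*(-3)*0)/5)*164)*(-38) = ((2*(-1 + 0)/5)*164)*(-38) = (((⅖)*(-1))*164)*(-38) = -⅖*164*(-38) = -328/5*(-38) = 12464/5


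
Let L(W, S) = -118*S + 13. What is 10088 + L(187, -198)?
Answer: 33465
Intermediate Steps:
L(W, S) = 13 - 118*S
10088 + L(187, -198) = 10088 + (13 - 118*(-198)) = 10088 + (13 + 23364) = 10088 + 23377 = 33465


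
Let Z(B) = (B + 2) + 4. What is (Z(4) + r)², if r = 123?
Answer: 17689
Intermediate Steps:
Z(B) = 6 + B (Z(B) = (2 + B) + 4 = 6 + B)
(Z(4) + r)² = ((6 + 4) + 123)² = (10 + 123)² = 133² = 17689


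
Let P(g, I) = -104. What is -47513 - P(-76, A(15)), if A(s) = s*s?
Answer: -47409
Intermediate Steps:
A(s) = s**2
-47513 - P(-76, A(15)) = -47513 - 1*(-104) = -47513 + 104 = -47409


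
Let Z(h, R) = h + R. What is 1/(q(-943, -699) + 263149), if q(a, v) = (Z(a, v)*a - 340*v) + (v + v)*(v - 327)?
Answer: 1/3483563 ≈ 2.8706e-7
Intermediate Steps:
Z(h, R) = R + h
q(a, v) = -340*v + a*(a + v) + 2*v*(-327 + v) (q(a, v) = ((v + a)*a - 340*v) + (v + v)*(v - 327) = ((a + v)*a - 340*v) + (2*v)*(-327 + v) = (a*(a + v) - 340*v) + 2*v*(-327 + v) = (-340*v + a*(a + v)) + 2*v*(-327 + v) = -340*v + a*(a + v) + 2*v*(-327 + v))
1/(q(-943, -699) + 263149) = 1/((-994*(-699) + 2*(-699)² - 943*(-943 - 699)) + 263149) = 1/((694806 + 2*488601 - 943*(-1642)) + 263149) = 1/((694806 + 977202 + 1548406) + 263149) = 1/(3220414 + 263149) = 1/3483563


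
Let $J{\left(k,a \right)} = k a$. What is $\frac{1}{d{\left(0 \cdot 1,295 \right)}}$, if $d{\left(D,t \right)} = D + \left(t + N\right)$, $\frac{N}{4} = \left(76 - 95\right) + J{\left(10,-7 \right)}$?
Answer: $- \frac{1}{61} \approx -0.016393$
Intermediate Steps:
$J{\left(k,a \right)} = a k$
$N = -356$ ($N = 4 \left(\left(76 - 95\right) - 70\right) = 4 \left(-19 - 70\right) = 4 \left(-89\right) = -356$)
$d{\left(D,t \right)} = -356 + D + t$ ($d{\left(D,t \right)} = D + \left(t - 356\right) = D + \left(-356 + t\right) = -356 + D + t$)
$\frac{1}{d{\left(0 \cdot 1,295 \right)}} = \frac{1}{-356 + 0 \cdot 1 + 295} = \frac{1}{-356 + 0 + 295} = \frac{1}{-61} = - \frac{1}{61}$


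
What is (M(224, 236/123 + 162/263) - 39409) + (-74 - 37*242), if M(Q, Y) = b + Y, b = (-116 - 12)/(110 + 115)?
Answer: -117511869149/2426175 ≈ -48435.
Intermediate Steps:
b = -128/225 ≈ -0.56889
M(Q, Y) = -128/225 + Y
(M(224, 236/123 + 162/263) - 39409) + (-74 - 37*242) = ((-128/225 + (236/123 + 162/263)) - 39409) + (-74 - 37*242) = ((-128/225 + (236*(1/123) + 162*(1/263))) - 39409) + (-74 - 8954) = ((-128/225 + (236/123 + 162/263)) - 39409) - 9028 = ((-128/225 + 81994/32349) - 39409) - 9028 = (4769326/2426175 - 39409) - 9028 = -95608361249/2426175 - 9028 = -117511869149/2426175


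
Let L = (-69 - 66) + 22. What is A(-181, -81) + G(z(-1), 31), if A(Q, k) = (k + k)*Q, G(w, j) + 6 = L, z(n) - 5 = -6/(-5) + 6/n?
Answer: 29203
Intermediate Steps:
z(n) = 31/5 + 6/n (z(n) = 5 + (-6/(-5) + 6/n) = 5 + (-6*(-1/5) + 6/n) = 5 + (6/5 + 6/n) = 31/5 + 6/n)
L = -113 (L = -135 + 22 = -113)
G(w, j) = -119 (G(w, j) = -6 - 113 = -119)
A(Q, k) = 2*Q*k (A(Q, k) = (2*k)*Q = 2*Q*k)
A(-181, -81) + G(z(-1), 31) = 2*(-181)*(-81) - 119 = 29322 - 119 = 29203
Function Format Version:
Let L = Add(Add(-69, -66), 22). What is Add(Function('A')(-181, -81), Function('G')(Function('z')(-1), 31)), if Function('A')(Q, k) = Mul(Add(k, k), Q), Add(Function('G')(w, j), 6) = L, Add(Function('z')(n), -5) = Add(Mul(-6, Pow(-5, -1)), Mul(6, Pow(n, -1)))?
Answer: 29203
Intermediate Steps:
Function('z')(n) = Add(Rational(31, 5), Mul(6, Pow(n, -1))) (Function('z')(n) = Add(5, Add(Mul(-6, Pow(-5, -1)), Mul(6, Pow(n, -1)))) = Add(5, Add(Mul(-6, Rational(-1, 5)), Mul(6, Pow(n, -1)))) = Add(5, Add(Rational(6, 5), Mul(6, Pow(n, -1)))) = Add(Rational(31, 5), Mul(6, Pow(n, -1))))
L = -113 (L = Add(-135, 22) = -113)
Function('G')(w, j) = -119 (Function('G')(w, j) = Add(-6, -113) = -119)
Function('A')(Q, k) = Mul(2, Q, k) (Function('A')(Q, k) = Mul(Mul(2, k), Q) = Mul(2, Q, k))
Add(Function('A')(-181, -81), Function('G')(Function('z')(-1), 31)) = Add(Mul(2, -181, -81), -119) = Add(29322, -119) = 29203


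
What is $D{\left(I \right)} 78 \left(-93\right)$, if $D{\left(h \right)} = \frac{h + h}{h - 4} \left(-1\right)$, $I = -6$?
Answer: $\frac{43524}{5} \approx 8704.8$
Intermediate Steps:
$D{\left(h \right)} = - \frac{2 h}{-4 + h}$ ($D{\left(h \right)} = \frac{2 h}{-4 + h} \left(-1\right) = - \frac{2 h}{-4 + h}$)
$D{\left(I \right)} 78 \left(-93\right) = \left(-2\right) \left(-6\right) \frac{1}{-4 - 6} \cdot 78 \left(-93\right) = \left(-2\right) \left(-6\right) \frac{1}{-10} \cdot 78 \left(-93\right) = \left(-2\right) \left(-6\right) \left(- \frac{1}{10}\right) 78 \left(-93\right) = \left(- \frac{6}{5}\right) 78 \left(-93\right) = \left(- \frac{468}{5}\right) \left(-93\right) = \frac{43524}{5}$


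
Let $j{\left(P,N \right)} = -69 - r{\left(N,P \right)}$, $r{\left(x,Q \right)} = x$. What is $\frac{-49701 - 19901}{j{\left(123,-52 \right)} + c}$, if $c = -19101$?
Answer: $\frac{34801}{9559} \approx 3.6407$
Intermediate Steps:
$j{\left(P,N \right)} = -69 - N$
$\frac{-49701 - 19901}{j{\left(123,-52 \right)} + c} = \frac{-49701 - 19901}{\left(-69 - -52\right) - 19101} = - \frac{69602}{\left(-69 + 52\right) - 19101} = - \frac{69602}{-17 - 19101} = - \frac{69602}{-19118} = \left(-69602\right) \left(- \frac{1}{19118}\right) = \frac{34801}{9559}$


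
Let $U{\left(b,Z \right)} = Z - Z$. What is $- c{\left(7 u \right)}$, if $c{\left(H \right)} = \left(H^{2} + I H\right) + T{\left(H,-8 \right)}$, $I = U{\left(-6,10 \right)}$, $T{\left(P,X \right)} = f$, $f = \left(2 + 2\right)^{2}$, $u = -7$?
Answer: $-2417$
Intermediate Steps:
$f = 16$ ($f = 4^{2} = 16$)
$U{\left(b,Z \right)} = 0$
$T{\left(P,X \right)} = 16$
$I = 0$
$c{\left(H \right)} = 16 + H^{2}$ ($c{\left(H \right)} = \left(H^{2} + 0 H\right) + 16 = \left(H^{2} + 0\right) + 16 = H^{2} + 16 = 16 + H^{2}$)
$- c{\left(7 u \right)} = - (16 + \left(7 \left(-7\right)\right)^{2}) = - (16 + \left(-49\right)^{2}) = - (16 + 2401) = \left(-1\right) 2417 = -2417$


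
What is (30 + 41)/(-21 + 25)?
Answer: 71/4 ≈ 17.750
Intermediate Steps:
(30 + 41)/(-21 + 25) = 71/4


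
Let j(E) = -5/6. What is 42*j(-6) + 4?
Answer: -31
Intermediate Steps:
j(E) = -⅚ (j(E) = -5*⅙ = -⅚)
42*j(-6) + 4 = 42*(-⅚) + 4 = -35 + 4 = -31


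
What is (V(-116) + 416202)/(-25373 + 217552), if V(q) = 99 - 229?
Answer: 416072/192179 ≈ 2.1650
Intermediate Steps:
V(q) = -130
(V(-116) + 416202)/(-25373 + 217552) = (-130 + 416202)/(-25373 + 217552) = 416072/192179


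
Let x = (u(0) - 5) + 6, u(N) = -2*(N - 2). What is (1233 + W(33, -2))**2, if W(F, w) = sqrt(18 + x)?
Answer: (1233 + sqrt(23))**2 ≈ 1.5321e+6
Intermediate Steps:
u(N) = 4 - 2*N (u(N) = -2*(-2 + N) = 4 - 2*N)
x = 5 (x = ((4 - 2*0) - 5) + 6 = ((4 + 0) - 5) + 6 = (4 - 5) + 6 = -1 + 6 = 5)
W(F, w) = sqrt(23) (W(F, w) = sqrt(18 + 5) = sqrt(23))
(1233 + W(33, -2))**2 = (1233 + sqrt(23))**2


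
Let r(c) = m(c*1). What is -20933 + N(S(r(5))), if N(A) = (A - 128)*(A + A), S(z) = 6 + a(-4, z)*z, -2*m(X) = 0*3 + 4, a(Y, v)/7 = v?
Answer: -27325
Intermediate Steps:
a(Y, v) = 7*v
m(X) = -2 (m(X) = -(0*3 + 4)/2 = -(0 + 4)/2 = -1/2*4 = -2)
r(c) = -2
S(z) = 6 + 7*z**2 (S(z) = 6 + (7*z)*z = 6 + 7*z**2)
N(A) = 2*A*(-128 + A) (N(A) = (-128 + A)*(2*A) = 2*A*(-128 + A))
-20933 + N(S(r(5))) = -20933 + 2*(6 + 7*(-2)**2)*(-128 + (6 + 7*(-2)**2)) = -20933 + 2*(6 + 7*4)*(-128 + (6 + 7*4)) = -20933 + 2*(6 + 28)*(-128 + (6 + 28)) = -20933 + 2*34*(-128 + 34) = -20933 + 2*34*(-94) = -20933 - 6392 = -27325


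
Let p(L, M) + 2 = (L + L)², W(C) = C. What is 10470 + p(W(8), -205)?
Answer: 10724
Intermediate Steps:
p(L, M) = -2 + 4*L² (p(L, M) = -2 + (L + L)² = -2 + (2*L)² = -2 + 4*L²)
10470 + p(W(8), -205) = 10470 + (-2 + 4*8²) = 10470 + (-2 + 4*64) = 10470 + (-2 + 256) = 10470 + 254 = 10724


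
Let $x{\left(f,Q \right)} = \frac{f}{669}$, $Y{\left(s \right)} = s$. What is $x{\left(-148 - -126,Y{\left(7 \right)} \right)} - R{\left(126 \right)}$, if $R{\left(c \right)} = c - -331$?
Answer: $- \frac{305755}{669} \approx -457.03$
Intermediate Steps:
$R{\left(c \right)} = 331 + c$ ($R{\left(c \right)} = c + 331 = 331 + c$)
$x{\left(f,Q \right)} = \frac{f}{669}$ ($x{\left(f,Q \right)} = f \frac{1}{669} = \frac{f}{669}$)
$x{\left(-148 - -126,Y{\left(7 \right)} \right)} - R{\left(126 \right)} = \frac{-148 - -126}{669} - \left(331 + 126\right) = \frac{-148 + 126}{669} - 457 = \frac{1}{669} \left(-22\right) - 457 = - \frac{22}{669} - 457 = - \frac{305755}{669}$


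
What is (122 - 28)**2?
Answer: 8836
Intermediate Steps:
(122 - 28)**2 = 94**2 = 8836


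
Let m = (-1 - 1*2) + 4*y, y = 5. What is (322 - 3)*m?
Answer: 5423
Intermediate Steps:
m = 17 (m = (-1 - 1*2) + 4*5 = (-1 - 2) + 20 = -3 + 20 = 17)
(322 - 3)*m = (322 - 3)*17 = 319*17 = 5423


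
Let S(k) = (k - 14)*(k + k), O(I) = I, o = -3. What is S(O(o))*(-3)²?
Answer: 918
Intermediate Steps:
S(k) = 2*k*(-14 + k) (S(k) = (-14 + k)*(2*k) = 2*k*(-14 + k))
S(O(o))*(-3)² = (2*(-3)*(-14 - 3))*(-3)² = (2*(-3)*(-17))*9 = 102*9 = 918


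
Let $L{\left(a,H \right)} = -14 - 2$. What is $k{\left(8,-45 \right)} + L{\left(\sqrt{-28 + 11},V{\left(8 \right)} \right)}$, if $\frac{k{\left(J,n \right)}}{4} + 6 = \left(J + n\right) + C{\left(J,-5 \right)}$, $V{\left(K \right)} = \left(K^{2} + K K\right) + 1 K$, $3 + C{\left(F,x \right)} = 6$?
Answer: $-176$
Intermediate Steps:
$C{\left(F,x \right)} = 3$ ($C{\left(F,x \right)} = -3 + 6 = 3$)
$V{\left(K \right)} = K + 2 K^{2}$ ($V{\left(K \right)} = \left(K^{2} + K^{2}\right) + K = 2 K^{2} + K = K + 2 K^{2}$)
$k{\left(J,n \right)} = -12 + 4 J + 4 n$ ($k{\left(J,n \right)} = -24 + 4 \left(\left(J + n\right) + 3\right) = -24 + 4 \left(3 + J + n\right) = -24 + \left(12 + 4 J + 4 n\right) = -12 + 4 J + 4 n$)
$L{\left(a,H \right)} = -16$ ($L{\left(a,H \right)} = -14 - 2 = -16$)
$k{\left(8,-45 \right)} + L{\left(\sqrt{-28 + 11},V{\left(8 \right)} \right)} = \left(-12 + 4 \cdot 8 + 4 \left(-45\right)\right) - 16 = \left(-12 + 32 - 180\right) - 16 = -160 - 16 = -176$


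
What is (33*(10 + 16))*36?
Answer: 30888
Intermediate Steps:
(33*(10 + 16))*36 = (33*26)*36 = 858*36 = 30888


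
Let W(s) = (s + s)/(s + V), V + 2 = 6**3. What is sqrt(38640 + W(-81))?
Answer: sqrt(683481414)/133 ≈ 196.57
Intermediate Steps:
V = 214 (V = -2 + 6**3 = -2 + 216 = 214)
W(s) = 2*s/(214 + s) (W(s) = (s + s)/(s + 214) = (2*s)/(214 + s) = 2*s/(214 + s))
sqrt(38640 + W(-81)) = sqrt(38640 + 2*(-81)/(214 - 81)) = sqrt(38640 + 2*(-81)/133) = sqrt(38640 + 2*(-81)*(1/133)) = sqrt(38640 - 162/133) = sqrt(5138958/133) = sqrt(683481414)/133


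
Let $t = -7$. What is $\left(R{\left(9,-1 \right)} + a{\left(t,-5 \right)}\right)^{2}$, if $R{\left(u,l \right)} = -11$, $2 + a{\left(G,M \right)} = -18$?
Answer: $961$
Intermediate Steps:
$a{\left(G,M \right)} = -20$ ($a{\left(G,M \right)} = -2 - 18 = -20$)
$\left(R{\left(9,-1 \right)} + a{\left(t,-5 \right)}\right)^{2} = \left(-11 - 20\right)^{2} = \left(-31\right)^{2} = 961$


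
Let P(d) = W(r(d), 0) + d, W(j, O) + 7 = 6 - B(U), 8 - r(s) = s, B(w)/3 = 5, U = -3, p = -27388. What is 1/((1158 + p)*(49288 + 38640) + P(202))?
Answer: -1/2306351254 ≈ -4.3359e-10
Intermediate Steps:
B(w) = 15 (B(w) = 3*5 = 15)
r(s) = 8 - s
W(j, O) = -16 (W(j, O) = -7 + (6 - 1*15) = -7 + (6 - 15) = -7 - 9 = -16)
P(d) = -16 + d
1/((1158 + p)*(49288 + 38640) + P(202)) = 1/((1158 - 27388)*(49288 + 38640) + (-16 + 202)) = 1/(-26230*87928 + 186) = 1/(-2306351440 + 186) = 1/(-2306351254) = -1/2306351254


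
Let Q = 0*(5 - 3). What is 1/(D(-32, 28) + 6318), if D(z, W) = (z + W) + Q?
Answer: 1/6314 ≈ 0.00015838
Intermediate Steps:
Q = 0 (Q = 0*2 = 0)
D(z, W) = W + z (D(z, W) = (z + W) + 0 = (W + z) + 0 = W + z)
1/(D(-32, 28) + 6318) = 1/((28 - 32) + 6318) = 1/(-4 + 6318) = 1/6314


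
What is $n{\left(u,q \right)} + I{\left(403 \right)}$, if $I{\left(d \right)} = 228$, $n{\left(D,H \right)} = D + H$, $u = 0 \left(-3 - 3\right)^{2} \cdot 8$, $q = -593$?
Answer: $-365$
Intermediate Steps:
$u = 0$ ($u = 0 \left(-6\right)^{2} \cdot 8 = 0 \cdot 36 \cdot 8 = 0 \cdot 8 = 0$)
$n{\left(u,q \right)} + I{\left(403 \right)} = \left(0 - 593\right) + 228 = -593 + 228 = -365$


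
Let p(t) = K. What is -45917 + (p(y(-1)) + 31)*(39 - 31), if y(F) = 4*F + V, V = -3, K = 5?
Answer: -45629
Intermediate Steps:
y(F) = -3 + 4*F (y(F) = 4*F - 3 = -3 + 4*F)
p(t) = 5
-45917 + (p(y(-1)) + 31)*(39 - 31) = -45917 + (5 + 31)*(39 - 31) = -45917 + 36*8 = -45917 + 288 = -45629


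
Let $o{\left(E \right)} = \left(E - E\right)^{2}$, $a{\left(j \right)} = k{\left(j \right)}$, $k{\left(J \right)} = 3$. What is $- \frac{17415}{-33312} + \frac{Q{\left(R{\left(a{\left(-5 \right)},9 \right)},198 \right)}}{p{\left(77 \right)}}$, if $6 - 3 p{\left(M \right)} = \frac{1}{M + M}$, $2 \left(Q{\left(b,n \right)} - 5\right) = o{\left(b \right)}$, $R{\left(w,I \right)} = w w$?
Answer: $\frac{31008255}{10248992} \approx 3.0255$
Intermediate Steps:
$a{\left(j \right)} = 3$
$o{\left(E \right)} = 0$ ($o{\left(E \right)} = 0^{2} = 0$)
$R{\left(w,I \right)} = w^{2}$
$Q{\left(b,n \right)} = 5$ ($Q{\left(b,n \right)} = 5 + \frac{1}{2} \cdot 0 = 5 + 0 = 5$)
$p{\left(M \right)} = 2 - \frac{1}{6 M}$ ($p{\left(M \right)} = 2 - \frac{1}{3 \left(M + M\right)} = 2 - \frac{1}{3 \cdot 2 M} = 2 - \frac{\frac{1}{2} \frac{1}{M}}{3} = 2 - \frac{1}{6 M}$)
$- \frac{17415}{-33312} + \frac{Q{\left(R{\left(a{\left(-5 \right)},9 \right)},198 \right)}}{p{\left(77 \right)}} = - \frac{17415}{-33312} + \frac{5}{2 - \frac{1}{6 \cdot 77}} = \left(-17415\right) \left(- \frac{1}{33312}\right) + \frac{5}{2 - \frac{1}{462}} = \frac{5805}{11104} + \frac{5}{2 - \frac{1}{462}} = \frac{5805}{11104} + \frac{5}{\frac{923}{462}} = \frac{5805}{11104} + 5 \cdot \frac{462}{923} = \frac{5805}{11104} + \frac{2310}{923} = \frac{31008255}{10248992}$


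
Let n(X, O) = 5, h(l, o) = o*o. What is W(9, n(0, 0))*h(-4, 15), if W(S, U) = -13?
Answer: -2925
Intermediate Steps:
h(l, o) = o²
W(9, n(0, 0))*h(-4, 15) = -13*15² = -13*225 = -2925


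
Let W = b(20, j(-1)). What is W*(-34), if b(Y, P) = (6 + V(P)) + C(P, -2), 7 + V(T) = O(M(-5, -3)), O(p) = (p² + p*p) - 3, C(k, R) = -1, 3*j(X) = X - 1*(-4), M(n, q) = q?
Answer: -442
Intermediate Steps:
j(X) = 4/3 + X/3 (j(X) = (X - 1*(-4))/3 = (X + 4)/3 = (4 + X)/3 = 4/3 + X/3)
O(p) = -3 + 2*p² (O(p) = (p² + p²) - 3 = 2*p² - 3 = -3 + 2*p²)
V(T) = 8 (V(T) = -7 + (-3 + 2*(-3)²) = -7 + (-3 + 2*9) = -7 + (-3 + 18) = -7 + 15 = 8)
b(Y, P) = 13 (b(Y, P) = (6 + 8) - 1 = 14 - 1 = 13)
W = 13
W*(-34) = 13*(-34) = -442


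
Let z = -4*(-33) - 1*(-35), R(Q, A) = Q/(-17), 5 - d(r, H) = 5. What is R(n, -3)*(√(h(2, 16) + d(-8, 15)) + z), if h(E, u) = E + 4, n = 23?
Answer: -3841/17 - 23*√6/17 ≈ -229.26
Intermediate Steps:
d(r, H) = 0 (d(r, H) = 5 - 1*5 = 5 - 5 = 0)
h(E, u) = 4 + E
R(Q, A) = -Q/17 (R(Q, A) = Q*(-1/17) = -Q/17)
z = 167 (z = 132 + 35 = 167)
R(n, -3)*(√(h(2, 16) + d(-8, 15)) + z) = (-1/17*23)*(√((4 + 2) + 0) + 167) = -23*(√(6 + 0) + 167)/17 = -23*(√6 + 167)/17 = -23*(167 + √6)/17 = -3841/17 - 23*√6/17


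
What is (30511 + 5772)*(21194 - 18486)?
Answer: 98254364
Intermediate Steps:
(30511 + 5772)*(21194 - 18486) = 36283*2708 = 98254364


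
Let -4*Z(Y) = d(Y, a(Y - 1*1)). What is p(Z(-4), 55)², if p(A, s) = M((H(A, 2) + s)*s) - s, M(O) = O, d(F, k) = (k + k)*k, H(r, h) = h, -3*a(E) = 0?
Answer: 9486400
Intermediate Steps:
a(E) = 0 (a(E) = -⅓*0 = 0)
d(F, k) = 2*k² (d(F, k) = (2*k)*k = 2*k²)
Z(Y) = 0 (Z(Y) = -0²/2 = -0/2 = -¼*0 = 0)
p(A, s) = -s + s*(2 + s) (p(A, s) = (2 + s)*s - s = s*(2 + s) - s = -s + s*(2 + s))
p(Z(-4), 55)² = (55*(1 + 55))² = (55*56)² = 3080² = 9486400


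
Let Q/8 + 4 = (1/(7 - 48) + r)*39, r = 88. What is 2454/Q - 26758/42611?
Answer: -12895327711/23948915996 ≈ -0.53845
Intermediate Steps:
Q = 1124072/41 (Q = -32 + 8*((1/(7 - 48) + 88)*39) = -32 + 8*((1/(-41) + 88)*39) = -32 + 8*((-1/41 + 88)*39) = -32 + 8*((3607/41)*39) = -32 + 8*(140673/41) = -32 + 1125384/41 = 1124072/41 ≈ 27416.)
2454/Q - 26758/42611 = 2454/(1124072/41) - 26758/42611 = 2454*(41/1124072) - 26758*1/42611 = 50307/562036 - 26758/42611 = -12895327711/23948915996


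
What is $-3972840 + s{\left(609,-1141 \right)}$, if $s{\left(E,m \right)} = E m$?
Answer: $-4667709$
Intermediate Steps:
$-3972840 + s{\left(609,-1141 \right)} = -3972840 + 609 \left(-1141\right) = -3972840 - 694869 = -4667709$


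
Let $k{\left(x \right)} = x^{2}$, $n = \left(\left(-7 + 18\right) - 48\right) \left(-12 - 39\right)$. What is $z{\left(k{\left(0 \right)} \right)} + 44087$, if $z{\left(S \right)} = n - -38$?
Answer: $46012$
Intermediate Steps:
$n = 1887$ ($n = \left(11 - 48\right) \left(-51\right) = \left(-37\right) \left(-51\right) = 1887$)
$z{\left(S \right)} = 1925$ ($z{\left(S \right)} = 1887 - -38 = 1887 + 38 = 1925$)
$z{\left(k{\left(0 \right)} \right)} + 44087 = 1925 + 44087 = 46012$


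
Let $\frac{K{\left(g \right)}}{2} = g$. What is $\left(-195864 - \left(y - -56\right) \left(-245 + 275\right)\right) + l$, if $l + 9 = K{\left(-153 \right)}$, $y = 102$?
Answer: $-200919$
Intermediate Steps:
$K{\left(g \right)} = 2 g$
$l = -315$ ($l = -9 + 2 \left(-153\right) = -9 - 306 = -315$)
$\left(-195864 - \left(y - -56\right) \left(-245 + 275\right)\right) + l = \left(-195864 - \left(102 - -56\right) \left(-245 + 275\right)\right) - 315 = \left(-195864 - \left(102 + 56\right) 30\right) - 315 = \left(-195864 - 158 \cdot 30\right) - 315 = \left(-195864 - 4740\right) - 315 = -200604 - 315 = -200919$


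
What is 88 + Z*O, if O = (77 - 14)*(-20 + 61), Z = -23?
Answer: -59321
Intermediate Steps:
O = 2583 (O = 63*41 = 2583)
88 + Z*O = 88 - 23*2583 = 88 - 59409 = -59321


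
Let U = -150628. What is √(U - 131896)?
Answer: 2*I*√70631 ≈ 531.53*I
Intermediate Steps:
√(U - 131896) = √(-150628 - 131896) = √(-282524) = 2*I*√70631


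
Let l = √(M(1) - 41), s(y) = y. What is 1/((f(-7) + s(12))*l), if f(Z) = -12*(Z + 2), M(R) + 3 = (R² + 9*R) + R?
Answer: -I*√33/2376 ≈ -0.0024177*I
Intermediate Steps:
M(R) = -3 + R² + 10*R (M(R) = -3 + ((R² + 9*R) + R) = -3 + (R² + 10*R) = -3 + R² + 10*R)
f(Z) = -24 - 12*Z (f(Z) = -12*(2 + Z) = -24 - 12*Z)
l = I*√33 (l = √((-3 + 1² + 10*1) - 41) = √((-3 + 1 + 10) - 41) = √(8 - 41) = √(-33) = I*√33 ≈ 5.7446*I)
1/((f(-7) + s(12))*l) = 1/(((-24 - 12*(-7)) + 12)*(I*√33)) = 1/(((-24 + 84) + 12)*(I*√33)) = 1/((60 + 12)*(I*√33)) = 1/(72*(I*√33)) = 1/(72*I*√33) = -I*√33/2376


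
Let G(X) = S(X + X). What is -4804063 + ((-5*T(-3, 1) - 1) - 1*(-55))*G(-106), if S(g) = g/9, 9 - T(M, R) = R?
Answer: -43239535/9 ≈ -4.8044e+6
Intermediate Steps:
T(M, R) = 9 - R
S(g) = g/9 (S(g) = g*(⅑) = g/9)
G(X) = 2*X/9 (G(X) = (X + X)/9 = (2*X)/9 = 2*X/9)
-4804063 + ((-5*T(-3, 1) - 1) - 1*(-55))*G(-106) = -4804063 + ((-5*(9 - 1*1) - 1) - 1*(-55))*((2/9)*(-106)) = -4804063 + ((-5*(9 - 1) - 1) + 55)*(-212/9) = -4804063 + ((-5*8 - 1) + 55)*(-212/9) = -4804063 + ((-40 - 1) + 55)*(-212/9) = -4804063 + (-41 + 55)*(-212/9) = -4804063 + 14*(-212/9) = -4804063 - 2968/9 = -43239535/9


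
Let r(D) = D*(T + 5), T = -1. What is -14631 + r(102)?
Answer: -14223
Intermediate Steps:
r(D) = 4*D (r(D) = D*(-1 + 5) = D*4 = 4*D)
-14631 + r(102) = -14631 + 4*102 = -14631 + 408 = -14223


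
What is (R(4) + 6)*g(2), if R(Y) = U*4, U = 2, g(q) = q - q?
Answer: 0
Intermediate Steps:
g(q) = 0
R(Y) = 8 (R(Y) = 2*4 = 8)
(R(4) + 6)*g(2) = (8 + 6)*0 = 14*0 = 0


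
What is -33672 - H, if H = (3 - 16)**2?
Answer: -33841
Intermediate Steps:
H = 169 (H = (-13)**2 = 169)
-33672 - H = -33672 - 1*169 = -33672 - 169 = -33841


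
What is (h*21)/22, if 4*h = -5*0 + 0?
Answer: 0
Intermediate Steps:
h = 0 (h = (-5*0 + 0)/4 = (0 + 0)/4 = (¼)*0 = 0)
(h*21)/22 = (0*21)/22 = 0*(1/22) = 0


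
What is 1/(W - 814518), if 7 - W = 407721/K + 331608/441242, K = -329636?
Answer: -77120492/62815451629033 ≈ -1.2277e-6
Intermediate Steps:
W = 577273823/77120492 (W = 7 - (407721/(-329636) + 331608/441242) = 7 - (407721*(-1/329636) + 331608*(1/441242)) = 7 - (-17727/14332 + 4044/5381) = 7 - 1*(-37430379/77120492) = 7 + 37430379/77120492 = 577273823/77120492 ≈ 7.4854)
1/(W - 814518) = 1/(577273823/77120492 - 814518) = 1/(-62815451629033/77120492) = -77120492/62815451629033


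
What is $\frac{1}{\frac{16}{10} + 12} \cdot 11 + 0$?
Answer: $\frac{55}{68} \approx 0.80882$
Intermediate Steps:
$\frac{1}{\frac{16}{10} + 12} \cdot 11 + 0 = \frac{1}{16 \cdot \frac{1}{10} + 12} \cdot 11 + 0 = \frac{1}{\frac{8}{5} + 12} \cdot 11 + 0 = \frac{1}{\frac{68}{5}} \cdot 11 + 0 = \frac{5}{68} \cdot 11 + 0 = \frac{55}{68} + 0 = \frac{55}{68}$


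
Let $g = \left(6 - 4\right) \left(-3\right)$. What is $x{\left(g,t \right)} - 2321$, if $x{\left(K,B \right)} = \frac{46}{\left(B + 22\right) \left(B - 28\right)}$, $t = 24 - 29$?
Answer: $- \frac{1302127}{561} \approx -2321.1$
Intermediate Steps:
$t = -5$
$g = -6$ ($g = 2 \left(-3\right) = -6$)
$x{\left(K,B \right)} = \frac{46}{\left(-28 + B\right) \left(22 + B\right)}$ ($x{\left(K,B \right)} = \frac{46}{\left(22 + B\right) \left(-28 + B\right)} = \frac{46}{\left(-28 + B\right) \left(22 + B\right)}$)
$x{\left(g,t \right)} - 2321 = \frac{46}{-616 + \left(-5\right)^{2} - -30} - 2321 = \frac{46}{-616 + 25 + 30} - 2321 = \frac{46}{-561} - 2321 = 46 \left(- \frac{1}{561}\right) - 2321 = - \frac{46}{561} - 2321 = - \frac{1302127}{561}$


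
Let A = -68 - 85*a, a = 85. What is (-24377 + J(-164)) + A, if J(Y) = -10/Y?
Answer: -2596935/82 ≈ -31670.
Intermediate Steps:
A = -7293 (A = -68 - 85*85 = -68 - 7225 = -7293)
(-24377 + J(-164)) + A = (-24377 - 10/(-164)) - 7293 = (-24377 - 10*(-1/164)) - 7293 = (-24377 + 5/82) - 7293 = -1998909/82 - 7293 = -2596935/82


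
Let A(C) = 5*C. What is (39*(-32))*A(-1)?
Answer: 6240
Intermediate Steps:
(39*(-32))*A(-1) = (39*(-32))*(5*(-1)) = -1248*(-5) = 6240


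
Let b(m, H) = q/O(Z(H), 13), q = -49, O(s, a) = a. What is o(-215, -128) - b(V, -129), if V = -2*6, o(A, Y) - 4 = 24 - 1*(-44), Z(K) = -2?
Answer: 985/13 ≈ 75.769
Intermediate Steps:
o(A, Y) = 72 (o(A, Y) = 4 + (24 - 1*(-44)) = 4 + (24 + 44) = 4 + 68 = 72)
V = -12
b(m, H) = -49/13
o(-215, -128) - b(V, -129) = 72 - 1*(-49/13) = 72 + 49/13 = 985/13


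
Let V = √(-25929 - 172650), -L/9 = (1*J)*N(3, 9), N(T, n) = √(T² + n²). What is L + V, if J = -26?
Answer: 702*√10 + I*√198579 ≈ 2219.9 + 445.62*I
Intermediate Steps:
L = 702*√10 (L = -9*1*(-26)*√(3² + 9²) = -(-234)*√(9 + 81) = -(-234)*√90 = -(-234)*3*√10 = -(-702)*√10 = 702*√10 ≈ 2219.9)
V = I*√198579 (V = √(-198579) = I*√198579 ≈ 445.62*I)
L + V = 702*√10 + I*√198579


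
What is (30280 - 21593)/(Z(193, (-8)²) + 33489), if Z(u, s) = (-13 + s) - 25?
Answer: 8687/33515 ≈ 0.25920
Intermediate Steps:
Z(u, s) = -38 + s
(30280 - 21593)/(Z(193, (-8)²) + 33489) = (30280 - 21593)/((-38 + (-8)²) + 33489) = 8687/((-38 + 64) + 33489) = 8687/(26 + 33489) = 8687/33515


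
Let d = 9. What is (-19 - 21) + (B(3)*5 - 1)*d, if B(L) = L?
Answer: 86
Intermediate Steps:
(-19 - 21) + (B(3)*5 - 1)*d = (-19 - 21) + (3*5 - 1)*9 = -40 + (15 - 1)*9 = -40 + 14*9 = -40 + 126 = 86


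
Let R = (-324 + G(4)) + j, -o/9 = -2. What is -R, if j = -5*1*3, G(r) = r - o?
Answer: 353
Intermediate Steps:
o = 18 (o = -9*(-2) = 18)
G(r) = -18 + r (G(r) = r - 1*18 = r - 18 = -18 + r)
j = -15 (j = -5*3 = -15)
R = -353 (R = (-324 + (-18 + 4)) - 15 = (-324 - 14) - 15 = -338 - 15 = -353)
-R = -1*(-353) = 353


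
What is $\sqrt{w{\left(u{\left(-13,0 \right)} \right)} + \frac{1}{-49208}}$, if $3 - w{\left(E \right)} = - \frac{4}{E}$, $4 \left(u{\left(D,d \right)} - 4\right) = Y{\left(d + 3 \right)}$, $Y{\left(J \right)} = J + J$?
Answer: $\frac{\sqrt{273014435474}}{270644} \approx 1.9306$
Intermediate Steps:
$Y{\left(J \right)} = 2 J$
$u{\left(D,d \right)} = \frac{11}{2} + \frac{d}{2}$ ($u{\left(D,d \right)} = 4 + \frac{2 \left(d + 3\right)}{4} = 4 + \frac{2 \left(3 + d\right)}{4} = 4 + \frac{6 + 2 d}{4} = 4 + \left(\frac{3}{2} + \frac{d}{2}\right) = \frac{11}{2} + \frac{d}{2}$)
$w{\left(E \right)} = 3 + \frac{4}{E}$ ($w{\left(E \right)} = 3 - - \frac{4}{E} = 3 + \frac{4}{E}$)
$\sqrt{w{\left(u{\left(-13,0 \right)} \right)} + \frac{1}{-49208}} = \sqrt{\left(3 + \frac{4}{\frac{11}{2} + \frac{1}{2} \cdot 0}\right) + \frac{1}{-49208}} = \sqrt{\left(3 + \frac{4}{\frac{11}{2} + 0}\right) - \frac{1}{49208}} = \sqrt{\left(3 + \frac{4}{\frac{11}{2}}\right) - \frac{1}{49208}} = \sqrt{\left(3 + 4 \cdot \frac{2}{11}\right) - \frac{1}{49208}} = \sqrt{\left(3 + \frac{8}{11}\right) - \frac{1}{49208}} = \sqrt{\frac{41}{11} - \frac{1}{49208}} = \sqrt{\frac{2017517}{541288}} = \frac{\sqrt{273014435474}}{270644}$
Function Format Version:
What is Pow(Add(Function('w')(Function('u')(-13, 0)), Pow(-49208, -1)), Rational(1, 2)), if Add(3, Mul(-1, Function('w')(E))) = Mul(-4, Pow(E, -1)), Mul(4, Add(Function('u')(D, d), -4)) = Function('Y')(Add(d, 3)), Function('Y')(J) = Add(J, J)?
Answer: Mul(Rational(1, 270644), Pow(273014435474, Rational(1, 2))) ≈ 1.9306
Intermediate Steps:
Function('Y')(J) = Mul(2, J)
Function('u')(D, d) = Add(Rational(11, 2), Mul(Rational(1, 2), d)) (Function('u')(D, d) = Add(4, Mul(Rational(1, 4), Mul(2, Add(d, 3)))) = Add(4, Mul(Rational(1, 4), Mul(2, Add(3, d)))) = Add(4, Mul(Rational(1, 4), Add(6, Mul(2, d)))) = Add(4, Add(Rational(3, 2), Mul(Rational(1, 2), d))) = Add(Rational(11, 2), Mul(Rational(1, 2), d)))
Function('w')(E) = Add(3, Mul(4, Pow(E, -1))) (Function('w')(E) = Add(3, Mul(-1, Mul(-4, Pow(E, -1)))) = Add(3, Mul(4, Pow(E, -1))))
Pow(Add(Function('w')(Function('u')(-13, 0)), Pow(-49208, -1)), Rational(1, 2)) = Pow(Add(Add(3, Mul(4, Pow(Add(Rational(11, 2), Mul(Rational(1, 2), 0)), -1))), Pow(-49208, -1)), Rational(1, 2)) = Pow(Add(Add(3, Mul(4, Pow(Add(Rational(11, 2), 0), -1))), Rational(-1, 49208)), Rational(1, 2)) = Pow(Add(Add(3, Mul(4, Pow(Rational(11, 2), -1))), Rational(-1, 49208)), Rational(1, 2)) = Pow(Add(Add(3, Mul(4, Rational(2, 11))), Rational(-1, 49208)), Rational(1, 2)) = Pow(Add(Add(3, Rational(8, 11)), Rational(-1, 49208)), Rational(1, 2)) = Pow(Add(Rational(41, 11), Rational(-1, 49208)), Rational(1, 2)) = Pow(Rational(2017517, 541288), Rational(1, 2)) = Mul(Rational(1, 270644), Pow(273014435474, Rational(1, 2)))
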